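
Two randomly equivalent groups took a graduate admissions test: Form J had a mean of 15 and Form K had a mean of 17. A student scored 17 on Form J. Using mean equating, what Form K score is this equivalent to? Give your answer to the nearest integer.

19

Mean equating: y = x + (M_Y − M_X) = 17 + (17 − 15) = 19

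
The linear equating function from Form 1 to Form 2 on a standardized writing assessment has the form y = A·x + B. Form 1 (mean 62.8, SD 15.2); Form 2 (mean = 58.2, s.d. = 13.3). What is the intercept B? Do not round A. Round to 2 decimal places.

3.25

A = SD_Y / SD_X = 13.3 / 15.2 = 0.875000
B = M_Y − A·M_X = 58.2 − 0.875000 × 62.8 = 3.25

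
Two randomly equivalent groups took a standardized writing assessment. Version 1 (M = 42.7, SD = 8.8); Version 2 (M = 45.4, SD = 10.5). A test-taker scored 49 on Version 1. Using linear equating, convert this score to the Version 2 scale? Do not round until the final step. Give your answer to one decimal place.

52.9

Linear equating: y = (SD_Y/SD_X)(x − M_X) + M_Y
y = (10.5/8.8)(49 − 42.7) + 45.4
y = 1.193182 × 6.3 + 45.4 = 7.5170 + 45.4 = 52.9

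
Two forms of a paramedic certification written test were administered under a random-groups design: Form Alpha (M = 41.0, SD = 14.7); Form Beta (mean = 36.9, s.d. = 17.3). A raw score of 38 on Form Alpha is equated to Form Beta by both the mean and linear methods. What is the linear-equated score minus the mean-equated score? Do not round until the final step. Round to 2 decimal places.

-0.53

Mean-equated: 38 + (36.9 − 41.0) = 33.90
Linear-equated: (17.3/14.7)(38 − 41.0) + 36.9 = 33.369
Difference = 33.369 − 33.90 = -0.53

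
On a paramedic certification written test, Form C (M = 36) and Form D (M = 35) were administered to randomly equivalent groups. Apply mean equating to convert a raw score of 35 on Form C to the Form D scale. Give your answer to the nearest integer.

34

Mean equating: y = x + (M_Y − M_X) = 35 + (35 − 36) = 34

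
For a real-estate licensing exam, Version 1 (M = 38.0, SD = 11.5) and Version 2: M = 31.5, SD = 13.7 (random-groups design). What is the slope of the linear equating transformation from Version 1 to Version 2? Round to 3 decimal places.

1.191

A = SD_Y / SD_X = 13.7 / 11.5 = 1.191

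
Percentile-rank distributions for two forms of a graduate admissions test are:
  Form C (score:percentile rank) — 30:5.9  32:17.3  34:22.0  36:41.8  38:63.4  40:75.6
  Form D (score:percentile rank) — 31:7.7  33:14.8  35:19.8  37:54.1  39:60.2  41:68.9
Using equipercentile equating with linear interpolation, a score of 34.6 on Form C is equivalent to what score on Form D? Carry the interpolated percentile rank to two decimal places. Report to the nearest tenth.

35.5

PR of 34.6 on Form C: 22.0 + (34.6 − 34)/(36 − 34) × (41.8 − 22.0) = 27.94
On Form D, PR 27.94 falls between score 35 (PR 19.8) and 37 (PR 54.1).
Interpolate: 35 + (27.94 − 19.8)/(54.1 − 19.8) × (37 − 35) = 35.5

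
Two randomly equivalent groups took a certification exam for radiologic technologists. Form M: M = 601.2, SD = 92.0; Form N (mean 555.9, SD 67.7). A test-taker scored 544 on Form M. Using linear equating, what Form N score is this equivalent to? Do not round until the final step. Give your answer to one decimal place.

513.8

Linear equating: y = (SD_Y/SD_X)(x − M_X) + M_Y
y = (67.7/92.0)(544 − 601.2) + 555.9
y = 0.735870 × -57.2 + 555.9 = -42.0917 + 555.9 = 513.8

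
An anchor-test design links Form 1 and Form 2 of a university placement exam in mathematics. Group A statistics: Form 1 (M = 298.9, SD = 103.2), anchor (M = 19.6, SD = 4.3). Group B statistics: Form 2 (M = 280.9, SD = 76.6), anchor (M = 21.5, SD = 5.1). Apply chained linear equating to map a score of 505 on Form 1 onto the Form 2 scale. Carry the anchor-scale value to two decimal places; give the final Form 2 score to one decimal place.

Form 1 → anchor (Group A): v = (4.3/103.2)(505 − 298.9) + 19.6 = 28.19
anchor → Form 2 (Group B): y = (76.6/5.1)(28.19 − 21.5) + 280.9 = 381.4

381.4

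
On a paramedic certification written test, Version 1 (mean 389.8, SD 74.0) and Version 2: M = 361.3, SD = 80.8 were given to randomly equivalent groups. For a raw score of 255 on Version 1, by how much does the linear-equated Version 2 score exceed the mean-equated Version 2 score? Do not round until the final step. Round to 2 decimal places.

Mean-equated: 255 + (361.3 − 389.8) = 226.50
Linear-equated: (80.8/74.0)(255 − 389.8) + 361.3 = 214.113
Difference = 214.113 − 226.50 = -12.39

-12.39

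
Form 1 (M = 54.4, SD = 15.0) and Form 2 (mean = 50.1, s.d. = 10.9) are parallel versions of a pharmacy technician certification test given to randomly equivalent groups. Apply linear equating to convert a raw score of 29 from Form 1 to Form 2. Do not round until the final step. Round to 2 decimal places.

31.64

Linear equating: y = (SD_Y/SD_X)(x − M_X) + M_Y
y = (10.9/15.0)(29 − 54.4) + 50.1
y = 0.726667 × -25.4 + 50.1 = -18.4573 + 50.1 = 31.64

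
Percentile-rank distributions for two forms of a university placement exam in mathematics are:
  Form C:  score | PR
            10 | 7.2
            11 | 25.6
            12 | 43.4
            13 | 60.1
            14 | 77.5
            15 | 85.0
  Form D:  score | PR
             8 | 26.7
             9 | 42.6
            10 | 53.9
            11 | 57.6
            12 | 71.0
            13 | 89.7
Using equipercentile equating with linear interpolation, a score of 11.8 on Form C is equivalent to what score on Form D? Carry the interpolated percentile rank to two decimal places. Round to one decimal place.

8.8

PR of 11.8 on Form C: 25.6 + (11.8 − 11)/(12 − 11) × (43.4 − 25.6) = 39.84
On Form D, PR 39.84 falls between score 8 (PR 26.7) and 9 (PR 42.6).
Interpolate: 8 + (39.84 − 26.7)/(42.6 − 26.7) × (9 − 8) = 8.8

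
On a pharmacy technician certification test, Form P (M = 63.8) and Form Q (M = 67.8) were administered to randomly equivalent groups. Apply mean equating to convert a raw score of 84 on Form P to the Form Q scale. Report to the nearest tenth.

88.0

Mean equating: y = x + (M_Y − M_X) = 84 + (67.8 − 63.8) = 88.0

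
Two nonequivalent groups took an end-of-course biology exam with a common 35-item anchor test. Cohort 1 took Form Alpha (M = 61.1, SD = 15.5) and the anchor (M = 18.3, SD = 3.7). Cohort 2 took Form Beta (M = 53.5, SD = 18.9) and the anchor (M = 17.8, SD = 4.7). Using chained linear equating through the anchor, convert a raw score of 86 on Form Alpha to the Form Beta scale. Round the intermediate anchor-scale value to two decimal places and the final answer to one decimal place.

Form Alpha → anchor (Cohort 1): v = (3.7/15.5)(86 − 61.1) + 18.3 = 24.24
anchor → Form Beta (Cohort 2): y = (18.9/4.7)(24.24 − 17.8) + 53.5 = 79.4

79.4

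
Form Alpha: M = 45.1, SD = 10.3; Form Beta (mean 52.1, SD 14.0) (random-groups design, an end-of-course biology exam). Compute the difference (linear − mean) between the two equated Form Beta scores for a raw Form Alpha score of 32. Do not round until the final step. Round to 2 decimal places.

Mean-equated: 32 + (52.1 − 45.1) = 39.00
Linear-equated: (14.0/10.3)(32 − 45.1) + 52.1 = 34.294
Difference = 34.294 − 39.00 = -4.71

-4.71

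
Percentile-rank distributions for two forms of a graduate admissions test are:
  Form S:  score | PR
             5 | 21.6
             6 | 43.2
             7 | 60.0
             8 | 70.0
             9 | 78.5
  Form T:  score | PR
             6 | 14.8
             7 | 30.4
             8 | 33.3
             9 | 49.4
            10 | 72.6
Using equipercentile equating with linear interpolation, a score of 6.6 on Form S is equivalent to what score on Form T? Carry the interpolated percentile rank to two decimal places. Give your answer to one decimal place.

PR of 6.6 on Form S: 43.2 + (6.6 − 6)/(7 − 6) × (60.0 − 43.2) = 53.28
On Form T, PR 53.28 falls between score 9 (PR 49.4) and 10 (PR 72.6).
Interpolate: 9 + (53.28 − 49.4)/(72.6 − 49.4) × (10 − 9) = 9.2

9.2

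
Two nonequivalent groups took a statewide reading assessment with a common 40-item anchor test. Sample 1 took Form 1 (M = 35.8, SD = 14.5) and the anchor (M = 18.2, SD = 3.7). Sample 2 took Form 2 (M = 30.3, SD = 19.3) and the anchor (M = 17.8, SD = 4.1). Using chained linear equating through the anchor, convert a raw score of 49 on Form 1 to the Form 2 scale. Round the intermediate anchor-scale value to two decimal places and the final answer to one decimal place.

48.0

Form 1 → anchor (Sample 1): v = (3.7/14.5)(49 − 35.8) + 18.2 = 21.57
anchor → Form 2 (Sample 2): y = (19.3/4.1)(21.57 − 17.8) + 30.3 = 48.0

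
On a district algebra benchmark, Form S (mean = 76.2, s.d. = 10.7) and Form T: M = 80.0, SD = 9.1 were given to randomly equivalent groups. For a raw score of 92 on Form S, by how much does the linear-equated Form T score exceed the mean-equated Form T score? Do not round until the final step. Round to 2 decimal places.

-2.36

Mean-equated: 92 + (80.0 − 76.2) = 95.80
Linear-equated: (9.1/10.7)(92 − 76.2) + 80.0 = 93.437
Difference = 93.437 − 95.80 = -2.36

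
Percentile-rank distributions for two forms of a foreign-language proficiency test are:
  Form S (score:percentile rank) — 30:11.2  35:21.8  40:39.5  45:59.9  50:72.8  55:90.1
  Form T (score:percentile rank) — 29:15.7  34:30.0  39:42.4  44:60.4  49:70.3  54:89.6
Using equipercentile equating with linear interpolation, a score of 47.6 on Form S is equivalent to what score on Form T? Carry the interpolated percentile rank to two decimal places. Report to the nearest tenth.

PR of 47.6 on Form S: 59.9 + (47.6 − 45)/(50 − 45) × (72.8 − 59.9) = 66.61
On Form T, PR 66.61 falls between score 44 (PR 60.4) and 49 (PR 70.3).
Interpolate: 44 + (66.61 − 60.4)/(70.3 − 60.4) × (49 − 44) = 47.1

47.1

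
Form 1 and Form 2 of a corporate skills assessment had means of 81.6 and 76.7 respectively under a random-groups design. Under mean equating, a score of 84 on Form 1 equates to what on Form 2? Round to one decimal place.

79.1

Mean equating: y = x + (M_Y − M_X) = 84 + (76.7 − 81.6) = 79.1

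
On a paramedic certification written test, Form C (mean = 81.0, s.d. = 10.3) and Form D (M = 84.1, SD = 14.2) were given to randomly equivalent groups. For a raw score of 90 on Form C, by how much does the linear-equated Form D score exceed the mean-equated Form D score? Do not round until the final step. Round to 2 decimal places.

Mean-equated: 90 + (84.1 − 81.0) = 93.10
Linear-equated: (14.2/10.3)(90 − 81.0) + 84.1 = 96.508
Difference = 96.508 − 93.10 = 3.41

3.41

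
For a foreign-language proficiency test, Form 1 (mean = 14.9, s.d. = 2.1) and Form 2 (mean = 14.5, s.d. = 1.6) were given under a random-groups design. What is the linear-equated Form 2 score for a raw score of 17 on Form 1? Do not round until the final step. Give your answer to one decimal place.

16.1

Linear equating: y = (SD_Y/SD_X)(x − M_X) + M_Y
y = (1.6/2.1)(17 − 14.9) + 14.5
y = 0.761905 × 2.1 + 14.5 = 1.6000 + 14.5 = 16.1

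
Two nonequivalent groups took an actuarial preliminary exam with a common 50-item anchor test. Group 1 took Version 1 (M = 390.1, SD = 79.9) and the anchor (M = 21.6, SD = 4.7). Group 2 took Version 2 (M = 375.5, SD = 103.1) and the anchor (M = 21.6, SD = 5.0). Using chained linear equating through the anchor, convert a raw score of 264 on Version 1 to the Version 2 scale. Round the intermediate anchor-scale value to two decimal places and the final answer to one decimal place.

222.5

Version 1 → anchor (Group 1): v = (4.7/79.9)(264 − 390.1) + 21.6 = 14.18
anchor → Version 2 (Group 2): y = (103.1/5.0)(14.18 − 21.6) + 375.5 = 222.5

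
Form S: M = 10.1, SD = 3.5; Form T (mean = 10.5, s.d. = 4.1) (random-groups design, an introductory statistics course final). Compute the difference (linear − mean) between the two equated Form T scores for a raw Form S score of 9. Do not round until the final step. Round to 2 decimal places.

Mean-equated: 9 + (10.5 − 10.1) = 9.40
Linear-equated: (4.1/3.5)(9 − 10.1) + 10.5 = 9.211
Difference = 9.211 − 9.40 = -0.19

-0.19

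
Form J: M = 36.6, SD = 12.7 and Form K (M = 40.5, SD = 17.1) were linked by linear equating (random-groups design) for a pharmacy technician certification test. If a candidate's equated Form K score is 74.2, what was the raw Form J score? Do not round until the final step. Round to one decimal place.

61.6

Invert y = (SD_Y/SD_X)(x − M_X) + M_Y:
x = (SD_X/SD_Y)(y − M_Y) + M_X = (12.7/17.1)(74.2 − 40.5) + 36.6
x = 0.742690 × 33.700 + 36.6 = 61.6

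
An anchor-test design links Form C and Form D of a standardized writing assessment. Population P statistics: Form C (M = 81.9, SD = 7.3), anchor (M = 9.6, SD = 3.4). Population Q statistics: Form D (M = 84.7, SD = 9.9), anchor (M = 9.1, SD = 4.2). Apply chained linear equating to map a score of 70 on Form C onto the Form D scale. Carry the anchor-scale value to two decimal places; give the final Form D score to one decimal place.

Form C → anchor (Population P): v = (3.4/7.3)(70 − 81.9) + 9.6 = 4.06
anchor → Form D (Population Q): y = (9.9/4.2)(4.06 − 9.1) + 84.7 = 72.8

72.8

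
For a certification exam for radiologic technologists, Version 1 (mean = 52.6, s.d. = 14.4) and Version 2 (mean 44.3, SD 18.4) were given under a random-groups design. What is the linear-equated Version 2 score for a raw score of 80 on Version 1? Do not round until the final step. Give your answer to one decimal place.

Linear equating: y = (SD_Y/SD_X)(x − M_X) + M_Y
y = (18.4/14.4)(80 − 52.6) + 44.3
y = 1.277778 × 27.4 + 44.3 = 35.0111 + 44.3 = 79.3

79.3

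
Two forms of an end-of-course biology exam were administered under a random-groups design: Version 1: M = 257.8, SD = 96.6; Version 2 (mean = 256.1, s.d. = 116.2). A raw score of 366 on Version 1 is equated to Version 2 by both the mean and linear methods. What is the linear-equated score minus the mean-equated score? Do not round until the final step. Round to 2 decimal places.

Mean-equated: 366 + (256.1 − 257.8) = 364.30
Linear-equated: (116.2/96.6)(366 − 257.8) + 256.1 = 386.254
Difference = 386.254 − 364.30 = 21.95

21.95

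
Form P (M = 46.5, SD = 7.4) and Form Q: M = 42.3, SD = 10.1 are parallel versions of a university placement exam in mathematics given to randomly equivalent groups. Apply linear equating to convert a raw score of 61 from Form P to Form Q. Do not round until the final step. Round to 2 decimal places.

Linear equating: y = (SD_Y/SD_X)(x − M_X) + M_Y
y = (10.1/7.4)(61 − 46.5) + 42.3
y = 1.364865 × 14.5 + 42.3 = 19.7905 + 42.3 = 62.09

62.09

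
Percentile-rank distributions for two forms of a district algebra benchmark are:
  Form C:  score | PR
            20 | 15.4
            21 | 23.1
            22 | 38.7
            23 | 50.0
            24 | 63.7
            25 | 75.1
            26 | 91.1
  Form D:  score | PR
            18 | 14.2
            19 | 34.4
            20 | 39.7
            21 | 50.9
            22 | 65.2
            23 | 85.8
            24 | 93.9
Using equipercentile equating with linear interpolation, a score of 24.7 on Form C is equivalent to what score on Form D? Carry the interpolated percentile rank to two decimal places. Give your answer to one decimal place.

22.3

PR of 24.7 on Form C: 63.7 + (24.7 − 24)/(25 − 24) × (75.1 − 63.7) = 71.68
On Form D, PR 71.68 falls between score 22 (PR 65.2) and 23 (PR 85.8).
Interpolate: 22 + (71.68 − 65.2)/(85.8 − 65.2) × (23 − 22) = 22.3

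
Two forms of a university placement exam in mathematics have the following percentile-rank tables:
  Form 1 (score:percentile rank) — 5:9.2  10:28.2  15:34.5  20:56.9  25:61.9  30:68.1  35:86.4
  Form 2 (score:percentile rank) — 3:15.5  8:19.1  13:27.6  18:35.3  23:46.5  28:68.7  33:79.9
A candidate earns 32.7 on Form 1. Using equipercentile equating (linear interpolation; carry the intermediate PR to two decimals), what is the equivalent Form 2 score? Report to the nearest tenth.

PR of 32.7 on Form 1: 68.1 + (32.7 − 30)/(35 − 30) × (86.4 − 68.1) = 77.98
On Form 2, PR 77.98 falls between score 28 (PR 68.7) and 33 (PR 79.9).
Interpolate: 28 + (77.98 − 68.7)/(79.9 − 68.7) × (33 − 28) = 32.1

32.1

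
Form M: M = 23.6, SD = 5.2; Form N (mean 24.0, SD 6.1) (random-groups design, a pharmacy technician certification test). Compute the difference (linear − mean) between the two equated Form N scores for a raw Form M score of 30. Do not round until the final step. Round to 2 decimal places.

Mean-equated: 30 + (24.0 − 23.6) = 30.40
Linear-equated: (6.1/5.2)(30 − 23.6) + 24.0 = 31.508
Difference = 31.508 − 30.40 = 1.11

1.11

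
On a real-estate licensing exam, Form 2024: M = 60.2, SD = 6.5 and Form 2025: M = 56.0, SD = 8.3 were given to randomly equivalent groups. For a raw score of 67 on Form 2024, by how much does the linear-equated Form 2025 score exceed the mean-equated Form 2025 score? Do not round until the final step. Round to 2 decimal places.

1.88

Mean-equated: 67 + (56.0 − 60.2) = 62.80
Linear-equated: (8.3/6.5)(67 − 60.2) + 56.0 = 64.683
Difference = 64.683 − 62.80 = 1.88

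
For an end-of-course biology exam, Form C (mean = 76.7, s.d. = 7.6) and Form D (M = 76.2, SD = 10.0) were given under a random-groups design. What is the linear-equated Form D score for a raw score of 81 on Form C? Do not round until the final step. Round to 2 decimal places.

81.86

Linear equating: y = (SD_Y/SD_X)(x − M_X) + M_Y
y = (10.0/7.6)(81 − 76.7) + 76.2
y = 1.315789 × 4.3 + 76.2 = 5.6579 + 76.2 = 81.86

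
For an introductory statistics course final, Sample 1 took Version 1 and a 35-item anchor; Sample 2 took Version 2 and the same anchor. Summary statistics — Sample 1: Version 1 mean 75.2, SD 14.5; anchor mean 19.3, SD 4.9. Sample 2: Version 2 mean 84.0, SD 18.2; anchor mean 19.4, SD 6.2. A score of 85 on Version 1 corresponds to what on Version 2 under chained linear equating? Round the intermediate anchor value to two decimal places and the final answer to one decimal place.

Version 1 → anchor (Sample 1): v = (4.9/14.5)(85 − 75.2) + 19.3 = 22.61
anchor → Version 2 (Sample 2): y = (18.2/6.2)(22.61 − 19.4) + 84.0 = 93.4

93.4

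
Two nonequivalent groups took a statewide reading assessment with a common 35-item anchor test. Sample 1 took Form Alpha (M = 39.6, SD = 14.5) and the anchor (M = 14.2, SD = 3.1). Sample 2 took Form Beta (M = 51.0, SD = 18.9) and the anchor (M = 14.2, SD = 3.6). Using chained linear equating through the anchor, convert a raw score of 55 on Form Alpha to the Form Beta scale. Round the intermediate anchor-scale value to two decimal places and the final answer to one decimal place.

68.3

Form Alpha → anchor (Sample 1): v = (3.1/14.5)(55 − 39.6) + 14.2 = 17.49
anchor → Form Beta (Sample 2): y = (18.9/3.6)(17.49 − 14.2) + 51.0 = 68.3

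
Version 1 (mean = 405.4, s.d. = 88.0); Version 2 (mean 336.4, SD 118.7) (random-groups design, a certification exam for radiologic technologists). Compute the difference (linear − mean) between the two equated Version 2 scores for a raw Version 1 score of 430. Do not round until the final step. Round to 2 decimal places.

Mean-equated: 430 + (336.4 − 405.4) = 361.00
Linear-equated: (118.7/88.0)(430 − 405.4) + 336.4 = 369.582
Difference = 369.582 − 361.00 = 8.58

8.58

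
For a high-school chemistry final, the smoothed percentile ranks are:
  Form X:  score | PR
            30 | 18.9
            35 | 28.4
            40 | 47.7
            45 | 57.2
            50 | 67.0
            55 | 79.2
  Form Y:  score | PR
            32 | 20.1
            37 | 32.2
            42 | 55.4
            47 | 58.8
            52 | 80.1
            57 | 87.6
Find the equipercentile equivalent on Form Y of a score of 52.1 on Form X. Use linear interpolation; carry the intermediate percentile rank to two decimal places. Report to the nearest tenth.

50.1

PR of 52.1 on Form X: 67.0 + (52.1 − 50)/(55 − 50) × (79.2 − 67.0) = 72.12
On Form Y, PR 72.12 falls between score 47 (PR 58.8) and 52 (PR 80.1).
Interpolate: 47 + (72.12 − 58.8)/(80.1 − 58.8) × (52 − 47) = 50.1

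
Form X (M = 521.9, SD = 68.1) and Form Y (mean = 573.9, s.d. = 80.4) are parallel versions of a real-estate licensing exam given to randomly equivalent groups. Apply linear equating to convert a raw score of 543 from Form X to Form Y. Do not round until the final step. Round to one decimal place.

Linear equating: y = (SD_Y/SD_X)(x − M_X) + M_Y
y = (80.4/68.1)(543 − 521.9) + 573.9
y = 1.180617 × 21.1 + 573.9 = 24.9110 + 573.9 = 598.8

598.8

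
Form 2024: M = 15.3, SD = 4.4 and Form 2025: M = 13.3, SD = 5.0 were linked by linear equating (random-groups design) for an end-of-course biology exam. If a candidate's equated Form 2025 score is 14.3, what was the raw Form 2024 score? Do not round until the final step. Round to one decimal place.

16.2

Invert y = (SD_Y/SD_X)(x − M_X) + M_Y:
x = (SD_X/SD_Y)(y − M_Y) + M_X = (4.4/5.0)(14.3 − 13.3) + 15.3
x = 0.880000 × 1.000 + 15.3 = 16.2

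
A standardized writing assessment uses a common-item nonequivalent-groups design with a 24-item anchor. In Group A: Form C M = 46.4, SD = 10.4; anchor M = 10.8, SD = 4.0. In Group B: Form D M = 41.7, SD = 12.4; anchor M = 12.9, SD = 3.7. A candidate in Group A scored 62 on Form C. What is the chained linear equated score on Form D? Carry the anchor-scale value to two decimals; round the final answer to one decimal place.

54.8

Form C → anchor (Group A): v = (4.0/10.4)(62 − 46.4) + 10.8 = 16.80
anchor → Form D (Group B): y = (12.4/3.7)(16.80 − 12.9) + 41.7 = 54.8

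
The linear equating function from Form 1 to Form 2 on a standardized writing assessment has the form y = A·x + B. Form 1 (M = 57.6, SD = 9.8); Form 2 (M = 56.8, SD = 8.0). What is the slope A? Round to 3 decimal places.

A = SD_Y / SD_X = 8.0 / 9.8 = 0.816

0.816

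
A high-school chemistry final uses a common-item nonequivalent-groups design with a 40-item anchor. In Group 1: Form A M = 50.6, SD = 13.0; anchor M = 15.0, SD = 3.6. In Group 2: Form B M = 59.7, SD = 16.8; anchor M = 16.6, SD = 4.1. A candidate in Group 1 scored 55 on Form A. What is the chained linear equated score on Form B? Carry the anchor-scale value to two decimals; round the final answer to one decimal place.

58.1

Form A → anchor (Group 1): v = (3.6/13.0)(55 − 50.6) + 15.0 = 16.22
anchor → Form B (Group 2): y = (16.8/4.1)(16.22 − 16.6) + 59.7 = 58.1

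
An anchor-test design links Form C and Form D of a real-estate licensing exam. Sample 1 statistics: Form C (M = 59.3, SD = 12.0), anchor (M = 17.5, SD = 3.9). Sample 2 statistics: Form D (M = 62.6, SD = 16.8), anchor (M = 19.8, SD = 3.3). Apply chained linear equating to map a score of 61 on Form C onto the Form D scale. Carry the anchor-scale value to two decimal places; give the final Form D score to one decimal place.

Form C → anchor (Sample 1): v = (3.9/12.0)(61 − 59.3) + 17.5 = 18.05
anchor → Form D (Sample 2): y = (16.8/3.3)(18.05 − 19.8) + 62.6 = 53.7

53.7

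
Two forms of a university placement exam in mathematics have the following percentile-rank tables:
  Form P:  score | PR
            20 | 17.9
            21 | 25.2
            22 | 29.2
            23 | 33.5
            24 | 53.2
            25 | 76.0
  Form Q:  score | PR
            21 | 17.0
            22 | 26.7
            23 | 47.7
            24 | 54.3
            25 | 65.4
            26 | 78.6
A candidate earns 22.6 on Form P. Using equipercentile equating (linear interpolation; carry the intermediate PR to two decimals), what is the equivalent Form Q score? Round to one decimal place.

22.2

PR of 22.6 on Form P: 29.2 + (22.6 − 22)/(23 − 22) × (33.5 − 29.2) = 31.78
On Form Q, PR 31.78 falls between score 22 (PR 26.7) and 23 (PR 47.7).
Interpolate: 22 + (31.78 − 26.7)/(47.7 − 26.7) × (23 − 22) = 22.2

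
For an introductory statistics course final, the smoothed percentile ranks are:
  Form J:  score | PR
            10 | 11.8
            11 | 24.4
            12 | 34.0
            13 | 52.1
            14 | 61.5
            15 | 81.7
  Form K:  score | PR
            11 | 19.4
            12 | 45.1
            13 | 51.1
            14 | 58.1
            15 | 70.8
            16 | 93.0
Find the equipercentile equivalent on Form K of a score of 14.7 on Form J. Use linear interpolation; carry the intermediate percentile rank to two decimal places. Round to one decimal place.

15.2

PR of 14.7 on Form J: 61.5 + (14.7 − 14)/(15 − 14) × (81.7 − 61.5) = 75.64
On Form K, PR 75.64 falls between score 15 (PR 70.8) and 16 (PR 93.0).
Interpolate: 15 + (75.64 − 70.8)/(93.0 − 70.8) × (16 − 15) = 15.2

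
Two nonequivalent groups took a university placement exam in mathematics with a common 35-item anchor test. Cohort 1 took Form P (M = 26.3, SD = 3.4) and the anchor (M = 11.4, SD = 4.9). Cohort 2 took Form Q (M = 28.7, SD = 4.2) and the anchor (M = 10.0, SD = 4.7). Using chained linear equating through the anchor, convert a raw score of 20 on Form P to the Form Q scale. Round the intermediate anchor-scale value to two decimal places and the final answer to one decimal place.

Form P → anchor (Cohort 1): v = (4.9/3.4)(20 − 26.3) + 11.4 = 2.32
anchor → Form Q (Cohort 2): y = (4.2/4.7)(2.32 − 10.0) + 28.7 = 21.8

21.8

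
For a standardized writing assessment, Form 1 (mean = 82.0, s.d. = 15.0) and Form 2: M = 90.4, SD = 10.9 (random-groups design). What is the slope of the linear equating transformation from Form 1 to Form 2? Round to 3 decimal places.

A = SD_Y / SD_X = 10.9 / 15.0 = 0.727

0.727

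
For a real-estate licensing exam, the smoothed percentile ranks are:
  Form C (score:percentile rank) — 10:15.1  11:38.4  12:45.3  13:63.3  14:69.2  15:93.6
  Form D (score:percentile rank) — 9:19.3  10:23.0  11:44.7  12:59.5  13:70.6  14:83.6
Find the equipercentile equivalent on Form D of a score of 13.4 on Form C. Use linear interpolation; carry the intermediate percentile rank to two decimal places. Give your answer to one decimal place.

PR of 13.4 on Form C: 63.3 + (13.4 − 13)/(14 − 13) × (69.2 − 63.3) = 65.66
On Form D, PR 65.66 falls between score 12 (PR 59.5) and 13 (PR 70.6).
Interpolate: 12 + (65.66 − 59.5)/(70.6 − 59.5) × (13 − 12) = 12.6

12.6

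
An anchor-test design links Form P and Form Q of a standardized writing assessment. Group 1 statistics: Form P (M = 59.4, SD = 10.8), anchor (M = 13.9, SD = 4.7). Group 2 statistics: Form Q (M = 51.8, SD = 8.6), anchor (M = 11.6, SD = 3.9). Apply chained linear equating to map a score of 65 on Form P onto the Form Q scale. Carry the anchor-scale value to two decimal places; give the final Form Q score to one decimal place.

62.3

Form P → anchor (Group 1): v = (4.7/10.8)(65 − 59.4) + 13.9 = 16.34
anchor → Form Q (Group 2): y = (8.6/3.9)(16.34 − 11.6) + 51.8 = 62.3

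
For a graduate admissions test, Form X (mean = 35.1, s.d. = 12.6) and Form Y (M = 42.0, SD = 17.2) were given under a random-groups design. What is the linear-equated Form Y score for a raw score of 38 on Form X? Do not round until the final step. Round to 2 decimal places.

45.96

Linear equating: y = (SD_Y/SD_X)(x − M_X) + M_Y
y = (17.2/12.6)(38 − 35.1) + 42.0
y = 1.365079 × 2.9 + 42.0 = 3.9587 + 42.0 = 45.96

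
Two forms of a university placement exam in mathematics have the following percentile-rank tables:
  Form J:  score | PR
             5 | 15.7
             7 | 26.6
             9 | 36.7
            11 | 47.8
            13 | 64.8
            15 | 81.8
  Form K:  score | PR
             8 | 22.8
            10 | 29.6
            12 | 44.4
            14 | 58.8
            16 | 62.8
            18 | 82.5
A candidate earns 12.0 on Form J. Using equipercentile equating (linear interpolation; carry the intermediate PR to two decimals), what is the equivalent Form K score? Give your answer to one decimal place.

PR of 12.0 on Form J: 47.8 + (12.0 − 11)/(13 − 11) × (64.8 − 47.8) = 56.30
On Form K, PR 56.30 falls between score 12 (PR 44.4) and 14 (PR 58.8).
Interpolate: 12 + (56.30 − 44.4)/(58.8 − 44.4) × (14 − 12) = 13.7

13.7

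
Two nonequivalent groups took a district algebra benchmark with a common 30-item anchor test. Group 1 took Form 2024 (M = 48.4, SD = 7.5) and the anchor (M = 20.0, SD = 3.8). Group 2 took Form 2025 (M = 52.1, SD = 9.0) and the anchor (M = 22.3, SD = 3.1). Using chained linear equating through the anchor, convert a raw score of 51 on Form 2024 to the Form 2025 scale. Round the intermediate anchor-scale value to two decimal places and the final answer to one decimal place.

49.3

Form 2024 → anchor (Group 1): v = (3.8/7.5)(51 − 48.4) + 20.0 = 21.32
anchor → Form 2025 (Group 2): y = (9.0/3.1)(21.32 − 22.3) + 52.1 = 49.3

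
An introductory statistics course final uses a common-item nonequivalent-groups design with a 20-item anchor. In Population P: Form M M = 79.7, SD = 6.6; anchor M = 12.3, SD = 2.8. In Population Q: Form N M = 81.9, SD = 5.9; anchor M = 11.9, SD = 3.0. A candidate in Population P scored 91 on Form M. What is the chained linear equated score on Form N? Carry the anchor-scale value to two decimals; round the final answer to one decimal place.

Form M → anchor (Population P): v = (2.8/6.6)(91 − 79.7) + 12.3 = 17.09
anchor → Form N (Population Q): y = (5.9/3.0)(17.09 − 11.9) + 81.9 = 92.1

92.1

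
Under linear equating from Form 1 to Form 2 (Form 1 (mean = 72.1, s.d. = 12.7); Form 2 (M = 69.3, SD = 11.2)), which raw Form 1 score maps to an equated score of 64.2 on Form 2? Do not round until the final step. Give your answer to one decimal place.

Invert y = (SD_Y/SD_X)(x − M_X) + M_Y:
x = (SD_X/SD_Y)(y − M_Y) + M_X = (12.7/11.2)(64.2 − 69.3) + 72.1
x = 1.133929 × -5.100 + 72.1 = 66.3

66.3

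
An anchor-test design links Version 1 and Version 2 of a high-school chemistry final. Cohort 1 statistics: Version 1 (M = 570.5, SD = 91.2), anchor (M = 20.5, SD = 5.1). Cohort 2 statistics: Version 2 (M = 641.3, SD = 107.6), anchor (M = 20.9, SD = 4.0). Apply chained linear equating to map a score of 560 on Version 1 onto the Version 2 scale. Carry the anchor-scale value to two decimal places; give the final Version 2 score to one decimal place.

614.7

Version 1 → anchor (Cohort 1): v = (5.1/91.2)(560 − 570.5) + 20.5 = 19.91
anchor → Version 2 (Cohort 2): y = (107.6/4.0)(19.91 − 20.9) + 641.3 = 614.7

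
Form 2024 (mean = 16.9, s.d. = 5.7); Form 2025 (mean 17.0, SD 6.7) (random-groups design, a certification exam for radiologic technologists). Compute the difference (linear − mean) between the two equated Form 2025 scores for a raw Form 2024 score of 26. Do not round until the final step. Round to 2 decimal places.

Mean-equated: 26 + (17.0 − 16.9) = 26.10
Linear-equated: (6.7/5.7)(26 − 16.9) + 17.0 = 27.696
Difference = 27.696 − 26.10 = 1.60

1.60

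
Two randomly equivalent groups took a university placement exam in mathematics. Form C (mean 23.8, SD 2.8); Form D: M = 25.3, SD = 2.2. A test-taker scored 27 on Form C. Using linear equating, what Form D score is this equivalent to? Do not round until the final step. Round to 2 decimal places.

Linear equating: y = (SD_Y/SD_X)(x − M_X) + M_Y
y = (2.2/2.8)(27 − 23.8) + 25.3
y = 0.785714 × 3.2 + 25.3 = 2.5143 + 25.3 = 27.81

27.81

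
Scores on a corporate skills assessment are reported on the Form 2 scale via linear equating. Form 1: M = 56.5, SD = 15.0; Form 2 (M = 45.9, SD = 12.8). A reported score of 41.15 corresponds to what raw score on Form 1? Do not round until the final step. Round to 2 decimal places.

Invert y = (SD_Y/SD_X)(x − M_X) + M_Y:
x = (SD_X/SD_Y)(y − M_Y) + M_X = (15.0/12.8)(41.15 − 45.9) + 56.5
x = 1.171875 × -4.750 + 56.5 = 50.93

50.93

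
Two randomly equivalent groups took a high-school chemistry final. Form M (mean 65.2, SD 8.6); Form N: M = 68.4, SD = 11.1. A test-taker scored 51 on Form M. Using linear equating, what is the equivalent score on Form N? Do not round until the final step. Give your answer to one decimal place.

50.1

Linear equating: y = (SD_Y/SD_X)(x − M_X) + M_Y
y = (11.1/8.6)(51 − 65.2) + 68.4
y = 1.290698 × -14.2 + 68.4 = -18.3279 + 68.4 = 50.1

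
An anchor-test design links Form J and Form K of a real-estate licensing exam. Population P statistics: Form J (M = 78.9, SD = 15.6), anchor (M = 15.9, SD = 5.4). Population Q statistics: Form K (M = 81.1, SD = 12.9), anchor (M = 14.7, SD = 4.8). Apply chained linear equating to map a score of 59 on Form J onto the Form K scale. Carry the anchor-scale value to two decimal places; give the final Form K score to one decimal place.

Form J → anchor (Population P): v = (5.4/15.6)(59 − 78.9) + 15.9 = 9.01
anchor → Form K (Population Q): y = (12.9/4.8)(9.01 − 14.7) + 81.1 = 65.8

65.8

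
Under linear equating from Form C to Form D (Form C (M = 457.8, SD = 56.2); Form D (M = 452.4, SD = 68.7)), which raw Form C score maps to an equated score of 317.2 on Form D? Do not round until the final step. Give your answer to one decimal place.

Invert y = (SD_Y/SD_X)(x − M_X) + M_Y:
x = (SD_X/SD_Y)(y − M_Y) + M_X = (56.2/68.7)(317.2 − 452.4) + 457.8
x = 0.818049 × -135.200 + 457.8 = 347.2

347.2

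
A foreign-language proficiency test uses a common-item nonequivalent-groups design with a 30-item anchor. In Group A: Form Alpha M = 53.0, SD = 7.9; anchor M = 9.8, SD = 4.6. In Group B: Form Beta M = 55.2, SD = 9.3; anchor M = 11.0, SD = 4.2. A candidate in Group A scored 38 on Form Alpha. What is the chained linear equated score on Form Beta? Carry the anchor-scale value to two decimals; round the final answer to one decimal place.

33.2

Form Alpha → anchor (Group A): v = (4.6/7.9)(38 − 53.0) + 9.8 = 1.07
anchor → Form Beta (Group B): y = (9.3/4.2)(1.07 − 11.0) + 55.2 = 33.2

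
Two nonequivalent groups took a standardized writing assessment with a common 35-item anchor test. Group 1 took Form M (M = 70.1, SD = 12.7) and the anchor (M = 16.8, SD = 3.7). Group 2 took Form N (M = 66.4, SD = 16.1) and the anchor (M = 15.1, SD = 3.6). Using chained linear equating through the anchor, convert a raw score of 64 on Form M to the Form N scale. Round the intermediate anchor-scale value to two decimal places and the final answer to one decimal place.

Form M → anchor (Group 1): v = (3.7/12.7)(64 − 70.1) + 16.8 = 15.02
anchor → Form N (Group 2): y = (16.1/3.6)(15.02 − 15.1) + 66.4 = 66.0

66.0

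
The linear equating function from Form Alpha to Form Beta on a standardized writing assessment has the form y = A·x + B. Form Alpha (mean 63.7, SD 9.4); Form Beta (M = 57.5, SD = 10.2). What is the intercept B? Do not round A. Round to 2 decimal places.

A = SD_Y / SD_X = 10.2 / 9.4 = 1.085106
B = M_Y − A·M_X = 57.5 − 1.085106 × 63.7 = -11.62

-11.62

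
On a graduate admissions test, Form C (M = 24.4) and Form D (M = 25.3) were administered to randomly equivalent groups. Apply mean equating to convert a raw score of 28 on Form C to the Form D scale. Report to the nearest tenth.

Mean equating: y = x + (M_Y − M_X) = 28 + (25.3 − 24.4) = 28.9

28.9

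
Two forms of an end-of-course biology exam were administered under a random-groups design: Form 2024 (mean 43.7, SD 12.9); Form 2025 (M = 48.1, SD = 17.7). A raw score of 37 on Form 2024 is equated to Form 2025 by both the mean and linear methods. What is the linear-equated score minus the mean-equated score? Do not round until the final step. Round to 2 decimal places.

Mean-equated: 37 + (48.1 − 43.7) = 41.40
Linear-equated: (17.7/12.9)(37 − 43.7) + 48.1 = 38.907
Difference = 38.907 − 41.40 = -2.49

-2.49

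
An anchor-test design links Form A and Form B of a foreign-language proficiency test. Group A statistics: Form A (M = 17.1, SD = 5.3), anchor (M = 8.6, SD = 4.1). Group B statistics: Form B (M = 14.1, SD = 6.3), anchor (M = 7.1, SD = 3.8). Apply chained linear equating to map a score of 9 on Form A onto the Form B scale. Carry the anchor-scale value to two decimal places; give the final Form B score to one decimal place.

6.2

Form A → anchor (Group A): v = (4.1/5.3)(9 − 17.1) + 8.6 = 2.33
anchor → Form B (Group B): y = (6.3/3.8)(2.33 − 7.1) + 14.1 = 6.2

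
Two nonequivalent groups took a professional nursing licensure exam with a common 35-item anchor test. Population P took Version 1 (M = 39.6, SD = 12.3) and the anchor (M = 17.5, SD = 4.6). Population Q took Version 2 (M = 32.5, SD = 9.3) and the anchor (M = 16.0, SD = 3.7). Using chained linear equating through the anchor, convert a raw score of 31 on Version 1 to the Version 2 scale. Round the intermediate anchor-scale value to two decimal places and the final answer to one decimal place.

28.2

Version 1 → anchor (Population P): v = (4.6/12.3)(31 − 39.6) + 17.5 = 14.28
anchor → Version 2 (Population Q): y = (9.3/3.7)(14.28 − 16.0) + 32.5 = 28.2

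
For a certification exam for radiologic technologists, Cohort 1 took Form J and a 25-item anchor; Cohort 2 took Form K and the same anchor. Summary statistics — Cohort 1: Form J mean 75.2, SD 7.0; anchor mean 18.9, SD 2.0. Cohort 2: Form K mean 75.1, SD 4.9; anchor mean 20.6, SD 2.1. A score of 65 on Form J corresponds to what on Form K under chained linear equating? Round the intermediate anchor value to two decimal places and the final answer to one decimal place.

64.3

Form J → anchor (Cohort 1): v = (2.0/7.0)(65 − 75.2) + 18.9 = 15.99
anchor → Form K (Cohort 2): y = (4.9/2.1)(15.99 − 20.6) + 75.1 = 64.3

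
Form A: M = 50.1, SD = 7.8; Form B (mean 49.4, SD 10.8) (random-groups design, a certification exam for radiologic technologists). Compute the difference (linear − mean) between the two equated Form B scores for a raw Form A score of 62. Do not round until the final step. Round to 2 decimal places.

Mean-equated: 62 + (49.4 − 50.1) = 61.30
Linear-equated: (10.8/7.8)(62 − 50.1) + 49.4 = 65.877
Difference = 65.877 − 61.30 = 4.58

4.58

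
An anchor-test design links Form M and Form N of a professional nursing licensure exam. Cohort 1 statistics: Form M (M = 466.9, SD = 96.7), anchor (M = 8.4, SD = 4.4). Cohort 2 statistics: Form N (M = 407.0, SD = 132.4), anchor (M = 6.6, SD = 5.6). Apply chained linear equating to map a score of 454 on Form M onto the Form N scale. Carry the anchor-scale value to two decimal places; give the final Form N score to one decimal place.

Form M → anchor (Cohort 1): v = (4.4/96.7)(454 − 466.9) + 8.4 = 7.81
anchor → Form N (Cohort 2): y = (132.4/5.6)(7.81 − 6.6) + 407.0 = 435.6

435.6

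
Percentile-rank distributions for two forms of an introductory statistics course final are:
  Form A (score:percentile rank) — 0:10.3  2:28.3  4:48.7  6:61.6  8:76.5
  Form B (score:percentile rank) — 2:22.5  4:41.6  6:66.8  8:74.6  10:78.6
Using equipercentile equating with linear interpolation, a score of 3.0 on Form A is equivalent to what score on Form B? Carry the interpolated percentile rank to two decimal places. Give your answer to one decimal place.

PR of 3.0 on Form A: 28.3 + (3.0 − 2)/(4 − 2) × (48.7 − 28.3) = 38.50
On Form B, PR 38.50 falls between score 2 (PR 22.5) and 4 (PR 41.6).
Interpolate: 2 + (38.50 − 22.5)/(41.6 − 22.5) × (4 − 2) = 3.7

3.7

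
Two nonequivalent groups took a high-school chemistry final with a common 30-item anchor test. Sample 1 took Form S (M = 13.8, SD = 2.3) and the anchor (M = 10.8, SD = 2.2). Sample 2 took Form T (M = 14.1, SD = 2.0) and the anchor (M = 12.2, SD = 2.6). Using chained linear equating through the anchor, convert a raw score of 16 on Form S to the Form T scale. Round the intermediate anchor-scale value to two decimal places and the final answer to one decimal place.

14.6

Form S → anchor (Sample 1): v = (2.2/2.3)(16 − 13.8) + 10.8 = 12.90
anchor → Form T (Sample 2): y = (2.0/2.6)(12.90 − 12.2) + 14.1 = 14.6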